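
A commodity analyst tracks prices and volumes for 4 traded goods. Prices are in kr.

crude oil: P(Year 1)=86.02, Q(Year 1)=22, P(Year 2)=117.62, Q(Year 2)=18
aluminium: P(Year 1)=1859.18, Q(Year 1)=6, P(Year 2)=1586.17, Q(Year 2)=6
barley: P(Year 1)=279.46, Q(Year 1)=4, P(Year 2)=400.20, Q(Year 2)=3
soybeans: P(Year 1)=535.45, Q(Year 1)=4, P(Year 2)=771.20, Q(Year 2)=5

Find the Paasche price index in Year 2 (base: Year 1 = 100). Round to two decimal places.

102.91

Paasche price index uses current-period quantities as weights.
ΣP(Year 2)·Q(Year 2) = 117.62×18 + 1586.17×6 + 400.20×3 + 771.20×5 = 2117.16 + 9517.02 + 1200.6 + 3856 = 16690.78
ΣP(Year 1)·Q(Year 2) = 86.02×18 + 1859.18×6 + 279.46×3 + 535.45×5 = 1548.36 + 11155.08 + 838.38 + 2677.25 = 16219.07
Index = 16690.78 / 16219.07 × 100 = 102.9084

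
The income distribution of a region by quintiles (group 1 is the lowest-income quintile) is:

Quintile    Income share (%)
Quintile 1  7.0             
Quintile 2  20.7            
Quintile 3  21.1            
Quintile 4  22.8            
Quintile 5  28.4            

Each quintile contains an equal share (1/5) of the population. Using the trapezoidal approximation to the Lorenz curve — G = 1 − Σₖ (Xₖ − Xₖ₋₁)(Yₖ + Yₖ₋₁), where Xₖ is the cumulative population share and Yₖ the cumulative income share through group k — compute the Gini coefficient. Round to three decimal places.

Cumulative income shares Yₖ: 0.0700, 0.2770, 0.4880, 0.7160, 1.0000
Σ (Xₖ−Xₖ₋₁)(Yₖ+Yₖ₋₁) = (1/5)(0.0700+0.0000) + (1/5)(0.2770+0.0700) + (1/5)(0.4880+0.2770) + (1/5)(0.7160+0.4880) + (1/5)(1.0000+0.7160)
  = 0.0140 + 0.0694 + 0.1530 + 0.2408 + 0.3432 = 0.8204
G = 1 − 0.8204 = 0.1796

0.180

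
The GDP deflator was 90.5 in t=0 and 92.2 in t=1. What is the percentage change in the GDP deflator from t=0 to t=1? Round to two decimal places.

Change = (92.2 − 90.5) / 90.5 × 100
       = 1.7 / 90.5 × 100 = 1.8785%

1.88%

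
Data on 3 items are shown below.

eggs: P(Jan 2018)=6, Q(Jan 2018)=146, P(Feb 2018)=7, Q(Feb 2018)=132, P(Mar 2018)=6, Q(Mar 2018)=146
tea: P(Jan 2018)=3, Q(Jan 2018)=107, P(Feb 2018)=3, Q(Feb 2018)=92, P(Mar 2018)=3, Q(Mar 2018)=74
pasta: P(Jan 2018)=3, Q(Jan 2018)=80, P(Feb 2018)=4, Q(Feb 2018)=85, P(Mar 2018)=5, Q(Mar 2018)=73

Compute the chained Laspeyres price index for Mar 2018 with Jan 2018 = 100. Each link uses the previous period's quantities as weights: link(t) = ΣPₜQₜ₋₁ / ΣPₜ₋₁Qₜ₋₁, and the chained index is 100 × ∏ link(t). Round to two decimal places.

112.20

Link Jan 2018→Feb 2018:
ΣP(Feb 2018)Q(Jan 2018) = 7×146 + 3×107 + 4×80 = 1022 + 321 + 320 = 1663
ΣP(Jan 2018)Q(Jan 2018) = 6×146 + 3×107 + 3×80 = 876 + 321 + 240 = 1437
link = 1663/1437 = 1.157272
Link Feb 2018→Mar 2018:
ΣP(Mar 2018)Q(Feb 2018) = 6×132 + 3×92 + 5×85 = 792 + 276 + 425 = 1493
ΣP(Feb 2018)Q(Feb 2018) = 7×132 + 3×92 + 4×85 = 924 + 276 + 340 = 1540
link = 1493/1540 = 0.969481
Chained index = 100 × 1.157272 × 0.969481 = 112.1953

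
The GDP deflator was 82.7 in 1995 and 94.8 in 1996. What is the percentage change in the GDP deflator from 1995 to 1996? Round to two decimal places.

Change = (94.8 − 82.7) / 82.7 × 100
       = 12.1 / 82.7 × 100 = 14.6312%

14.63%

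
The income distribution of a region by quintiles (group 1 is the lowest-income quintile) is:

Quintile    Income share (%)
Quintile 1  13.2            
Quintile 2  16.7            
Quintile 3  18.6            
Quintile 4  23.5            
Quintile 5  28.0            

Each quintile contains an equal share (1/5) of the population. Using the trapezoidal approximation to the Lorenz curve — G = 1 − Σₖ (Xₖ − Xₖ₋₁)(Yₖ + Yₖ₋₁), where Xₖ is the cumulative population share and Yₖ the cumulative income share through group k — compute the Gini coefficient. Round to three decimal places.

0.146

Cumulative income shares Yₖ: 0.1320, 0.2990, 0.4850, 0.7200, 1.0000
Σ (Xₖ−Xₖ₋₁)(Yₖ+Yₖ₋₁) = (1/5)(0.1320+0.0000) + (1/5)(0.2990+0.1320) + (1/5)(0.4850+0.2990) + (1/5)(0.7200+0.4850) + (1/5)(1.0000+0.7200)
  = 0.0264 + 0.0862 + 0.1568 + 0.2410 + 0.3440 = 0.8544
G = 1 − 0.8544 = 0.1456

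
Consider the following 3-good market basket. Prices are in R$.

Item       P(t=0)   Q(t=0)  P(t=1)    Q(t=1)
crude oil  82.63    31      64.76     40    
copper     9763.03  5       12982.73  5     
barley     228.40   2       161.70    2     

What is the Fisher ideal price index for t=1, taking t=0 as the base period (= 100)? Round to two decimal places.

129.37

Laspeyres component (base-period weights):
ΣP(t=1)Q(t=0) = 64.76×31 + 12982.73×5 + 161.70×2 = 2007.56 + 64913.65 + 323.4 = 67244.61
ΣP(t=0)Q(t=0) = 82.63×31 + 9763.03×5 + 228.40×2 = 2561.53 + 48815.15 + 456.8 = 51833.48
L = 67244.61 / 51833.48 × 100 = 129.7320
Paasche component (current-period weights):
ΣP(t=1)Q(t=1) = 64.76×40 + 12982.73×5 + 161.70×2 = 2590.4 + 64913.65 + 323.4 = 67827.45
ΣP(t=0)Q(t=1) = 82.63×40 + 9763.03×5 + 228.40×2 = 3305.2 + 48815.15 + 456.8 = 52577.15
P = 67827.45 / 52577.15 × 100 = 129.0056
Fisher = √(L × P) = √(129.7320 × 129.0056) = 129.3683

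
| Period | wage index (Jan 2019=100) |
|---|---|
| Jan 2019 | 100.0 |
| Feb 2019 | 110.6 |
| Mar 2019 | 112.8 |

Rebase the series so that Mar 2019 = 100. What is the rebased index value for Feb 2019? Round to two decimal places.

98.05

Rebased(Feb 2019) = 110.6 / 112.8 × 100 = 98.0496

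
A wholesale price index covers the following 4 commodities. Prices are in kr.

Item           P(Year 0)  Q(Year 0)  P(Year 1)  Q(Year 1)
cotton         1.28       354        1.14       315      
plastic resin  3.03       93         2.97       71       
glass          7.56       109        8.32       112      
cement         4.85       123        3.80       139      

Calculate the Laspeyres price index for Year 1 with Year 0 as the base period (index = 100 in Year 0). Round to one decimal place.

95.3

Laspeyres price index uses base-period quantities as weights.
ΣP(Year 1)·Q(Year 0) = 1.14×354 + 2.97×93 + 8.32×109 + 3.80×123 = 403.56 + 276.21 + 906.88 + 467.4 = 2054.05
ΣP(Year 0)·Q(Year 0) = 1.28×354 + 3.03×93 + 7.56×109 + 4.85×123 = 453.12 + 281.79 + 824.04 + 596.55 = 2155.5
Index = 2054.05 / 2155.5 × 100 = 95.2934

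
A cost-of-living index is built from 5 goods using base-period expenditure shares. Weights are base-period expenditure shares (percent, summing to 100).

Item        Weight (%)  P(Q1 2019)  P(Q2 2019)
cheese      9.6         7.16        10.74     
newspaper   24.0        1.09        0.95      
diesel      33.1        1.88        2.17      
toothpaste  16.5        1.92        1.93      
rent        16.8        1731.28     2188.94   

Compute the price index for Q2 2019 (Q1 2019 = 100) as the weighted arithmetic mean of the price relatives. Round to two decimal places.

cheese: 9.6 × (10.74/7.16) = 9.6 × 1.500000 = 14.4000
newspaper: 24.0 × (0.95/1.09) = 24.0 × 0.871560 = 20.9174
diesel: 33.1 × (2.17/1.88) = 33.1 × 1.154255 = 38.2059
toothpaste: 16.5 × (1.93/1.92) = 16.5 × 1.005208 = 16.5859
rent: 16.8 × (2188.94/1731.28) = 16.8 × 1.264348 = 21.2410
Index = Σ wᵢ·(p₁ᵢ/p₀ᵢ) = 14.4000 + 20.9174 + 38.2059 + 16.5859 + 21.2410 = 111.3503

111.35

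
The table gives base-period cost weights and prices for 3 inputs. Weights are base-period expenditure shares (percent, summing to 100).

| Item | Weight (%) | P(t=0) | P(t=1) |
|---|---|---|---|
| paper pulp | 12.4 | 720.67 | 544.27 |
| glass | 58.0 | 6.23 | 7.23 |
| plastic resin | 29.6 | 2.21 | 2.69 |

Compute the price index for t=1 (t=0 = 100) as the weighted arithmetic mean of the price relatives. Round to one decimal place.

paper pulp: 12.4 × (544.27/720.67) = 12.4 × 0.755228 = 9.3648
glass: 58.0 × (7.23/6.23) = 58.0 × 1.160514 = 67.3098
plastic resin: 29.6 × (2.69/2.21) = 29.6 × 1.217195 = 36.0290
Index = Σ wᵢ·(p₁ᵢ/p₀ᵢ) = 9.3648 + 67.3098 + 36.0290 = 112.7036

112.7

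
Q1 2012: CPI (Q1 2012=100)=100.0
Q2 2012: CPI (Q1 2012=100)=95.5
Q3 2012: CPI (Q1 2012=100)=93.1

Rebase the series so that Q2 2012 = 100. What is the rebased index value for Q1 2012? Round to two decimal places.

Rebased(Q1 2012) = 100.0 / 95.5 × 100 = 104.7120

104.71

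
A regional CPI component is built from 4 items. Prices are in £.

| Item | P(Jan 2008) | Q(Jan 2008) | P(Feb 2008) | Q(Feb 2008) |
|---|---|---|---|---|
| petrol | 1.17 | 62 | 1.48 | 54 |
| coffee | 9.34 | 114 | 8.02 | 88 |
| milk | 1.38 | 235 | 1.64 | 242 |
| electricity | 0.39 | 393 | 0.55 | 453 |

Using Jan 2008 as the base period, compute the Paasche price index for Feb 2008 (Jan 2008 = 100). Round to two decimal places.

Paasche price index uses current-period quantities as weights.
ΣP(Feb 2008)·Q(Feb 2008) = 1.48×54 + 8.02×88 + 1.64×242 + 0.55×453 = 79.92 + 705.76 + 396.88 + 249.15 = 1431.71
ΣP(Jan 2008)·Q(Feb 2008) = 1.17×54 + 9.34×88 + 1.38×242 + 0.39×453 = 63.18 + 821.92 + 333.96 + 176.67 = 1395.73
Index = 1431.71 / 1395.73 × 100 = 102.5779

102.58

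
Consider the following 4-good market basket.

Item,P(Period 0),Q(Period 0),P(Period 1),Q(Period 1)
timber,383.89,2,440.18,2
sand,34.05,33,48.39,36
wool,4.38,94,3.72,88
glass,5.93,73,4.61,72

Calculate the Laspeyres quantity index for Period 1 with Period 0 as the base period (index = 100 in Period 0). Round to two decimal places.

Laspeyres quantity index uses base-period prices as weights.
ΣP(Period 0)·Q(Period 1) = 383.89×2 + 34.05×36 + 4.38×88 + 5.93×72 = 767.78 + 1225.8 + 385.44 + 426.96 = 2805.98
ΣP(Period 0)·Q(Period 0) = 383.89×2 + 34.05×33 + 4.38×94 + 5.93×73 = 767.78 + 1123.65 + 411.72 + 432.89 = 2736.04
Index = 2805.98 / 2736.04 × 100 = 102.5562

102.56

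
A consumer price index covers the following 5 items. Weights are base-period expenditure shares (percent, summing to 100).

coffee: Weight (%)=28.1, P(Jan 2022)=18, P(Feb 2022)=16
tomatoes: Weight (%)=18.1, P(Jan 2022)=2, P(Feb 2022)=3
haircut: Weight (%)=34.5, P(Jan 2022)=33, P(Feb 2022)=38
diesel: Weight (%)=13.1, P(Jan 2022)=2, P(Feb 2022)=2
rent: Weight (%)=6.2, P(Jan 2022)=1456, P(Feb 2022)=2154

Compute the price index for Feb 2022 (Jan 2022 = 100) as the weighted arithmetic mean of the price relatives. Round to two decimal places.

114.13

coffee: 28.1 × (16/18) = 28.1 × 0.888889 = 24.9778
tomatoes: 18.1 × (3/2) = 18.1 × 1.500000 = 27.1500
haircut: 34.5 × (38/33) = 34.5 × 1.151515 = 39.7273
diesel: 13.1 × (2/2) = 13.1 × 1.000000 = 13.1000
rent: 6.2 × (2154/1456) = 6.2 × 1.479396 = 9.1723
Index = Σ wᵢ·(p₁ᵢ/p₀ᵢ) = 24.9778 + 27.1500 + 39.7273 + 13.1000 + 9.1723 = 114.1273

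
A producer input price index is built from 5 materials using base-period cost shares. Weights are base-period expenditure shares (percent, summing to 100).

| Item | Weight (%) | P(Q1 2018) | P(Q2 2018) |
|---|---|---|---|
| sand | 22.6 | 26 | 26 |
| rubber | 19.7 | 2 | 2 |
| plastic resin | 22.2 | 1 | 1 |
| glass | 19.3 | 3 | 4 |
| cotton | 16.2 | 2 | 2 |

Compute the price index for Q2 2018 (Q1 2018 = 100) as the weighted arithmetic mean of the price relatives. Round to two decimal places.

sand: 22.6 × (26/26) = 22.6 × 1.000000 = 22.6000
rubber: 19.7 × (2/2) = 19.7 × 1.000000 = 19.7000
plastic resin: 22.2 × (1/1) = 22.2 × 1.000000 = 22.2000
glass: 19.3 × (4/3) = 19.3 × 1.333333 = 25.7333
cotton: 16.2 × (2/2) = 16.2 × 1.000000 = 16.2000
Index = Σ wᵢ·(p₁ᵢ/p₀ᵢ) = 22.6000 + 19.7000 + 22.2000 + 25.7333 + 16.2000 = 106.4333

106.43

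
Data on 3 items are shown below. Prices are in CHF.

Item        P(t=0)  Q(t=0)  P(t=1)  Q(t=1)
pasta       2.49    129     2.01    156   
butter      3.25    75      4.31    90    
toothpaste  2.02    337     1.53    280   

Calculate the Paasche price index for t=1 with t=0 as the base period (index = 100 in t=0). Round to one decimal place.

Paasche price index uses current-period quantities as weights.
ΣP(t=1)·Q(t=1) = 2.01×156 + 4.31×90 + 1.53×280 = 313.56 + 387.9 + 428.4 = 1129.86
ΣP(t=0)·Q(t=1) = 2.49×156 + 3.25×90 + 2.02×280 = 388.44 + 292.5 + 565.6 = 1246.54
Index = 1129.86 / 1246.54 × 100 = 90.6397

90.6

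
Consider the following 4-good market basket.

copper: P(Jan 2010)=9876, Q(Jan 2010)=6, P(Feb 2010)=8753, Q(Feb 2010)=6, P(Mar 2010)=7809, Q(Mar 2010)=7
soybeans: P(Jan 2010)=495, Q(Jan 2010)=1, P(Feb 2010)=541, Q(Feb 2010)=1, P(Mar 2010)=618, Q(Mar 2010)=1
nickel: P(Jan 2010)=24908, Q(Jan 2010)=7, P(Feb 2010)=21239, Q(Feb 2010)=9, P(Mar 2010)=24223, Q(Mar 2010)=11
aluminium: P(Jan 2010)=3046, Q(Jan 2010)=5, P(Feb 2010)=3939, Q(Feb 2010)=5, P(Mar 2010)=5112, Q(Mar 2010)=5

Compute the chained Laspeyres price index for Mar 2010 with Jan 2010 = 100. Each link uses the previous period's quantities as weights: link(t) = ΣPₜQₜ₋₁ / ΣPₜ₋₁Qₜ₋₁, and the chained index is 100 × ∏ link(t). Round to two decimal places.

Link Jan 2010→Feb 2010:
ΣP(Feb 2010)Q(Jan 2010) = 8753×6 + 541×1 + 21239×7 + 3939×5 = 52518 + 541 + 148673 + 19695 = 221427
ΣP(Jan 2010)Q(Jan 2010) = 9876×6 + 495×1 + 24908×7 + 3046×5 = 59256 + 495 + 174356 + 15230 = 249337
link = 221427/249337 = 0.888063
Link Feb 2010→Mar 2010:
ΣP(Mar 2010)Q(Feb 2010) = 7809×6 + 618×1 + 24223×9 + 5112×5 = 46854 + 618 + 218007 + 25560 = 291039
ΣP(Feb 2010)Q(Feb 2010) = 8753×6 + 541×1 + 21239×9 + 3939×5 = 52518 + 541 + 191151 + 19695 = 263905
link = 291039/263905 = 1.102817
Chained index = 100 × 0.888063 × 1.102817 = 97.9371

97.94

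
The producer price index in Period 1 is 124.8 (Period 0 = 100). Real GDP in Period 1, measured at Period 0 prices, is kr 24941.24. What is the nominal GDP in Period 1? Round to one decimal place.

31126.7

Nominal = Real × (Index/100) = 24941.24 × (124.8/100)
        = 24941.24 × 1.248 = 31126.6675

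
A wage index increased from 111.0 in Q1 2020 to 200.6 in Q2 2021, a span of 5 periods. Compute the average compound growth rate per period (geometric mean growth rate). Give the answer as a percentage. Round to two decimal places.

12.56%

Growth factor = (200.6/111.0)^(1/5) = (1.807207)^(1/5) = 1.125645
Growth rate = 1.125645 − 1 = 0.125645 = 12.5645%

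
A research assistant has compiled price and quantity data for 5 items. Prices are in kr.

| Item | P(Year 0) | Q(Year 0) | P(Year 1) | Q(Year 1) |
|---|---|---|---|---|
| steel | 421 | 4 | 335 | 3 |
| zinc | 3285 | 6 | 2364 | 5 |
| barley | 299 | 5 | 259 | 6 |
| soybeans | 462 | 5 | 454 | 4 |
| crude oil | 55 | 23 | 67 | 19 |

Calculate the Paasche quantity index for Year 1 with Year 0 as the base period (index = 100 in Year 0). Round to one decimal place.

84.7

Paasche quantity index uses current-period prices as weights.
ΣP(Year 1)·Q(Year 1) = 335×3 + 2364×5 + 259×6 + 454×4 + 67×19 = 1005 + 11820 + 1554 + 1816 + 1273 = 17468
ΣP(Year 1)·Q(Year 0) = 335×4 + 2364×6 + 259×5 + 454×5 + 67×23 = 1340 + 14184 + 1295 + 2270 + 1541 = 20630
Index = 17468 / 20630 × 100 = 84.6728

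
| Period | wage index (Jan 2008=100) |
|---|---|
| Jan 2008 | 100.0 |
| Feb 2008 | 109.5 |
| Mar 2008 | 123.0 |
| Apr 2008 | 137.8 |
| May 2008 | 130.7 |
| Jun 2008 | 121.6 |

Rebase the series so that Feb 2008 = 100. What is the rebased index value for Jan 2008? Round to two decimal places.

Rebased(Jan 2008) = 100.0 / 109.5 × 100 = 91.3242

91.32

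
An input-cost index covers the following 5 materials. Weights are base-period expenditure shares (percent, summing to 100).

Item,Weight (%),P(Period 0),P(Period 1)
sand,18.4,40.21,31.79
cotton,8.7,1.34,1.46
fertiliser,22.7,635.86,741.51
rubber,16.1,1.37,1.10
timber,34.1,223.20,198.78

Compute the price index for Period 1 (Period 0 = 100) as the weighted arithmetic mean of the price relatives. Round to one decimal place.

93.8

sand: 18.4 × (31.79/40.21) = 18.4 × 0.790599 = 14.5470
cotton: 8.7 × (1.46/1.34) = 8.7 × 1.089552 = 9.4791
fertiliser: 22.7 × (741.51/635.86) = 22.7 × 1.166153 = 26.4717
rubber: 16.1 × (1.10/1.37) = 16.1 × 0.802920 = 12.9270
timber: 34.1 × (198.78/223.20) = 34.1 × 0.890591 = 30.3692
Index = Σ wᵢ·(p₁ᵢ/p₀ᵢ) = 14.5470 + 9.4791 + 26.4717 + 12.9270 + 30.3692 = 93.7940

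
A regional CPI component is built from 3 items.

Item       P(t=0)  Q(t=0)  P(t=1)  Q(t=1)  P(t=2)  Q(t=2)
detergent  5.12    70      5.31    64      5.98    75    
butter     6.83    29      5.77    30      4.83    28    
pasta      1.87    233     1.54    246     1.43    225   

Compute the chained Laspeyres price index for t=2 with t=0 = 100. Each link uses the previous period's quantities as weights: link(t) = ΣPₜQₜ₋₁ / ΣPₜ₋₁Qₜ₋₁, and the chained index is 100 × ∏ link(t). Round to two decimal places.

89.24

Link t=0→t=1:
ΣP(t=1)Q(t=0) = 5.31×70 + 5.77×29 + 1.54×233 = 371.7 + 167.33 + 358.82 = 897.85
ΣP(t=0)Q(t=0) = 5.12×70 + 6.83×29 + 1.87×233 = 358.4 + 198.07 + 435.71 = 992.18
link = 897.85/992.18 = 0.904927
Link t=1→t=2:
ΣP(t=2)Q(t=1) = 5.98×64 + 4.83×30 + 1.43×246 = 382.72 + 144.9 + 351.78 = 879.4
ΣP(t=1)Q(t=1) = 5.31×64 + 5.77×30 + 1.54×246 = 339.84 + 173.1 + 378.84 = 891.78
link = 879.4/891.78 = 0.986118
Chained index = 100 × 0.904927 × 0.986118 = 89.2364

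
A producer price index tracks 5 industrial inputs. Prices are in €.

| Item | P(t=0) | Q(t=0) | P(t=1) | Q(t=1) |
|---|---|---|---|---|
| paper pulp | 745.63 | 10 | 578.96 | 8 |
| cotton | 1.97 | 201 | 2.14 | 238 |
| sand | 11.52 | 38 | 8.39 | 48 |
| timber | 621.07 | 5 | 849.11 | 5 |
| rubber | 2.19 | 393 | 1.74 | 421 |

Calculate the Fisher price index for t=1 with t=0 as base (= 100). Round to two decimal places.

94.54

Laspeyres component (base-period weights):
ΣP(t=1)Q(t=0) = 578.96×10 + 2.14×201 + 8.39×38 + 849.11×5 + 1.74×393 = 5789.6 + 430.14 + 318.82 + 4245.55 + 683.82 = 11467.93
ΣP(t=0)Q(t=0) = 745.63×10 + 1.97×201 + 11.52×38 + 621.07×5 + 2.19×393 = 7456.3 + 395.97 + 437.76 + 3105.35 + 860.67 = 12256.05
L = 11467.93 / 12256.05 × 100 = 93.5695
Paasche component (current-period weights):
ΣP(t=1)Q(t=1) = 578.96×8 + 2.14×238 + 8.39×48 + 849.11×5 + 1.74×421 = 4631.68 + 509.32 + 402.72 + 4245.55 + 732.54 = 10521.81
ΣP(t=0)Q(t=1) = 745.63×8 + 1.97×238 + 11.52×48 + 621.07×5 + 2.19×421 = 5965.04 + 468.86 + 552.96 + 3105.35 + 921.99 = 11014.2
P = 10521.81 / 11014.2 × 100 = 95.5295
Fisher = √(L × P) = √(93.5695 × 95.5295) = 94.5444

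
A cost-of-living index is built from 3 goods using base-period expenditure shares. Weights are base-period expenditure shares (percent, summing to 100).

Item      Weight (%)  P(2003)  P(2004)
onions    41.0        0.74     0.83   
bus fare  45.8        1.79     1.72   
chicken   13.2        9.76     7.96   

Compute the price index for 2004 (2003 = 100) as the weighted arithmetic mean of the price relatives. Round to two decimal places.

onions: 41.0 × (0.83/0.74) = 41.0 × 1.121622 = 45.9865
bus fare: 45.8 × (1.72/1.79) = 45.8 × 0.960894 = 44.0089
chicken: 13.2 × (7.96/9.76) = 13.2 × 0.815574 = 10.7656
Index = Σ wᵢ·(p₁ᵢ/p₀ᵢ) = 45.9865 + 44.0089 + 10.7656 = 100.7610

100.76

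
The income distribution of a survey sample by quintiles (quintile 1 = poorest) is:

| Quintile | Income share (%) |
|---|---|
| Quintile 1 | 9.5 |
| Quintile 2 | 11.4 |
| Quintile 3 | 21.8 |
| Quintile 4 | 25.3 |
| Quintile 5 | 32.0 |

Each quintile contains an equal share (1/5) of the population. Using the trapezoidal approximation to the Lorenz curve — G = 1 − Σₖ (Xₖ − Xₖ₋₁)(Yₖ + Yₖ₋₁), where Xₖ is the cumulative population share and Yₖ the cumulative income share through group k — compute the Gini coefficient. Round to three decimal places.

0.236

Cumulative income shares Yₖ: 0.0950, 0.2090, 0.4270, 0.6800, 1.0000
Σ (Xₖ−Xₖ₋₁)(Yₖ+Yₖ₋₁) = (1/5)(0.0950+0.0000) + (1/5)(0.2090+0.0950) + (1/5)(0.4270+0.2090) + (1/5)(0.6800+0.4270) + (1/5)(1.0000+0.6800)
  = 0.0190 + 0.0608 + 0.1272 + 0.2214 + 0.3360 = 0.7644
G = 1 − 0.7644 = 0.2356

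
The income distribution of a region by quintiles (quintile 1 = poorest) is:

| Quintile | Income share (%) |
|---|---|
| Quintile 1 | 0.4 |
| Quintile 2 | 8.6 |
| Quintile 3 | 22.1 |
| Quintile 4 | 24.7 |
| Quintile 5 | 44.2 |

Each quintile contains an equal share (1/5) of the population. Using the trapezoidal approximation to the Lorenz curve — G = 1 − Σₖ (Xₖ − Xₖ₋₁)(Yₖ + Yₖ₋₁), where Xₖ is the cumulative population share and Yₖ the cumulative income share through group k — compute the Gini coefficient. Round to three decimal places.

Cumulative income shares Yₖ: 0.0040, 0.0900, 0.3110, 0.5580, 1.0000
Σ (Xₖ−Xₖ₋₁)(Yₖ+Yₖ₋₁) = (1/5)(0.0040+0.0000) + (1/5)(0.0900+0.0040) + (1/5)(0.3110+0.0900) + (1/5)(0.5580+0.3110) + (1/5)(1.0000+0.5580)
  = 0.0008 + 0.0188 + 0.0802 + 0.1738 + 0.3116 = 0.5852
G = 1 − 0.5852 = 0.4148

0.415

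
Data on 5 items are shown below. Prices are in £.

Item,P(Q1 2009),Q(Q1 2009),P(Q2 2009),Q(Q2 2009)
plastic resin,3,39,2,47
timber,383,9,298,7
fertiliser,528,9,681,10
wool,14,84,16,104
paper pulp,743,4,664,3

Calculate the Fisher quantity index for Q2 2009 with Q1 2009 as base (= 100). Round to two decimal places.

96.33

Laspeyres component (base-period weights):
ΣP(Q1 2009)Q(Q2 2009) = 3×47 + 383×7 + 528×10 + 14×104 + 743×3 = 141 + 2681 + 5280 + 1456 + 2229 = 11787
ΣP(Q1 2009)Q(Q1 2009) = 3×39 + 383×9 + 528×9 + 14×84 + 743×4 = 117 + 3447 + 4752 + 1176 + 2972 = 12464
L = 11787 / 12464 × 100 = 94.5684
Paasche component (current-period weights):
ΣP(Q2 2009)Q(Q2 2009) = 2×47 + 298×7 + 681×10 + 16×104 + 664×3 = 94 + 2086 + 6810 + 1664 + 1992 = 12646
ΣP(Q2 2009)Q(Q1 2009) = 2×39 + 298×9 + 681×9 + 16×84 + 664×4 = 78 + 2682 + 6129 + 1344 + 2656 = 12889
P = 12646 / 12889 × 100 = 98.1147
Fisher = √(L × P) = √(94.5684 × 98.1147) = 96.3252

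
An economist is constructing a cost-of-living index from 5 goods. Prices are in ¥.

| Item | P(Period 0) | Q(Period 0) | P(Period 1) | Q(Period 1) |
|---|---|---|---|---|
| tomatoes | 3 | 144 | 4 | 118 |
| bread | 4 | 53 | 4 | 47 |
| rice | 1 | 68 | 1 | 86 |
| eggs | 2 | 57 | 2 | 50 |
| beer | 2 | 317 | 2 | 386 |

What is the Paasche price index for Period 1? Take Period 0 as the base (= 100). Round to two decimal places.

Paasche price index uses current-period quantities as weights.
ΣP(Period 1)·Q(Period 1) = 4×118 + 4×47 + 1×86 + 2×50 + 2×386 = 472 + 188 + 86 + 100 + 772 = 1618
ΣP(Period 0)·Q(Period 1) = 3×118 + 4×47 + 1×86 + 2×50 + 2×386 = 354 + 188 + 86 + 100 + 772 = 1500
Index = 1618 / 1500 × 100 = 107.8667

107.87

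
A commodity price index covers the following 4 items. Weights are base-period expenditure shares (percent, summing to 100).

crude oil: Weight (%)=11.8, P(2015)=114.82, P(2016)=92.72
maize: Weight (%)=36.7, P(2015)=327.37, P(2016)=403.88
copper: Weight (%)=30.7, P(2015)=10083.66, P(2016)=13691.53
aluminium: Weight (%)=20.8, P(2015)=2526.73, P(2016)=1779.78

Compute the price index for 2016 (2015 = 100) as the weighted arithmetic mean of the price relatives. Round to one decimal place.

crude oil: 11.8 × (92.72/114.82) = 11.8 × 0.807525 = 9.5288
maize: 36.7 × (403.88/327.37) = 36.7 × 1.233711 = 45.2772
copper: 30.7 × (13691.53/10083.66) = 30.7 × 1.357794 = 41.6843
aluminium: 20.8 × (1779.78/2526.73) = 20.8 × 0.704381 = 14.6511
Index = Σ wᵢ·(p₁ᵢ/p₀ᵢ) = 9.5288 + 45.2772 + 41.6843 + 14.6511 = 111.1414

111.1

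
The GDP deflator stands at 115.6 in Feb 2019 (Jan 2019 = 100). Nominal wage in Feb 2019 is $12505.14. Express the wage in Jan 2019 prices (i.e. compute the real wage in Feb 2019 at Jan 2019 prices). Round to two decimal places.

Real = Nominal ÷ (Index/100) = 12505.14 ÷ (115.6/100)
     = 12505.14 ÷ 1.156 = 10817.5952

10817.60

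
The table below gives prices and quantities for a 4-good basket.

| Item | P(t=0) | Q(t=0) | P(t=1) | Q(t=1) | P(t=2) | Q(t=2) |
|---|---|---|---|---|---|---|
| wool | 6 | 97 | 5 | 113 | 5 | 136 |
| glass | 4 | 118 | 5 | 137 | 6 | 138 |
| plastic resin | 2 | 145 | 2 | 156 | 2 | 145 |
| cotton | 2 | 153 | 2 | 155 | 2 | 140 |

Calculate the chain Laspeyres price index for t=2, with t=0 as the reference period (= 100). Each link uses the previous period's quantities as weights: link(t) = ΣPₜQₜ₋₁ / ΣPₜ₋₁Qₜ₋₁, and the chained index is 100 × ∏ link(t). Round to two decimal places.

Link t=0→t=1:
ΣP(t=1)Q(t=0) = 5×97 + 5×118 + 2×145 + 2×153 = 485 + 590 + 290 + 306 = 1671
ΣP(t=0)Q(t=0) = 6×97 + 4×118 + 2×145 + 2×153 = 582 + 472 + 290 + 306 = 1650
link = 1671/1650 = 1.012727
Link t=1→t=2:
ΣP(t=2)Q(t=1) = 5×113 + 6×137 + 2×156 + 2×155 = 565 + 822 + 312 + 310 = 2009
ΣP(t=1)Q(t=1) = 5×113 + 5×137 + 2×156 + 2×155 = 565 + 685 + 312 + 310 = 1872
link = 2009/1872 = 1.073184
Chained index = 100 × 1.012727 × 1.073184 = 108.6842

108.68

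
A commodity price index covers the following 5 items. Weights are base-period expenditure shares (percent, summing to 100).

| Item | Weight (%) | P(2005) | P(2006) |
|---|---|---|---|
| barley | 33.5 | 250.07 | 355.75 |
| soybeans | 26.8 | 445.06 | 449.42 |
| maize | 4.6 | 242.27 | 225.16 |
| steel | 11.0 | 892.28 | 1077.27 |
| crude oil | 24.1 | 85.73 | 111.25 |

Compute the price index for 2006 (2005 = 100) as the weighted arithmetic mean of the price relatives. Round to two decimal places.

123.55

barley: 33.5 × (355.75/250.07) = 33.5 × 1.422602 = 47.6572
soybeans: 26.8 × (449.42/445.06) = 26.8 × 1.009796 = 27.0625
maize: 4.6 × (225.16/242.27) = 4.6 × 0.929376 = 4.2751
steel: 11.0 × (1077.27/892.28) = 11.0 × 1.207323 = 13.2806
crude oil: 24.1 × (111.25/85.73) = 24.1 × 1.297679 = 31.2741
Index = Σ wᵢ·(p₁ᵢ/p₀ᵢ) = 47.6572 + 27.0625 + 4.2751 + 13.2806 + 31.2741 = 123.5494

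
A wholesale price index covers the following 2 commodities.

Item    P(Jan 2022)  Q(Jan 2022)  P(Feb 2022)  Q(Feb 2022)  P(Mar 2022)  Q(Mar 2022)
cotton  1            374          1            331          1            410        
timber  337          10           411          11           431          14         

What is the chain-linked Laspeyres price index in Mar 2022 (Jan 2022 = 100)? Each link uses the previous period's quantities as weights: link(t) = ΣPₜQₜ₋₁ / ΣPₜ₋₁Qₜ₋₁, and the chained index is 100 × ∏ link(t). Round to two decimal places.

Link Jan 2022→Feb 2022:
ΣP(Feb 2022)Q(Jan 2022) = 1×374 + 411×10 = 374 + 4110 = 4484
ΣP(Jan 2022)Q(Jan 2022) = 1×374 + 337×10 = 374 + 3370 = 3744
link = 4484/3744 = 1.197650
Link Feb 2022→Mar 2022:
ΣP(Mar 2022)Q(Feb 2022) = 1×331 + 431×11 = 331 + 4741 = 5072
ΣP(Feb 2022)Q(Feb 2022) = 1×331 + 411×11 = 331 + 4521 = 4852
link = 5072/4852 = 1.045342
Chained index = 100 × 1.197650 × 1.045342 = 125.1954

125.20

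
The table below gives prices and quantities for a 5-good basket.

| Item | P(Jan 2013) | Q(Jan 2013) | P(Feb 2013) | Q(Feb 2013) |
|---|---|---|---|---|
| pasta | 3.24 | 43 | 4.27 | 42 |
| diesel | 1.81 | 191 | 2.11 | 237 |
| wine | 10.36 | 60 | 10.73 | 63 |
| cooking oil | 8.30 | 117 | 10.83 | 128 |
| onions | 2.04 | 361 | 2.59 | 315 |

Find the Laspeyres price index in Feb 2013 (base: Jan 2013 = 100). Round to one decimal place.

122.0

Laspeyres price index uses base-period quantities as weights.
ΣP(Feb 2013)·Q(Jan 2013) = 4.27×43 + 2.11×191 + 10.73×60 + 10.83×117 + 2.59×361 = 183.61 + 403.01 + 643.8 + 1267.11 + 934.99 = 3432.52
ΣP(Jan 2013)·Q(Jan 2013) = 3.24×43 + 1.81×191 + 10.36×60 + 8.30×117 + 2.04×361 = 139.32 + 345.71 + 621.6 + 971.1 + 736.44 = 2814.17
Index = 3432.52 / 2814.17 × 100 = 121.9727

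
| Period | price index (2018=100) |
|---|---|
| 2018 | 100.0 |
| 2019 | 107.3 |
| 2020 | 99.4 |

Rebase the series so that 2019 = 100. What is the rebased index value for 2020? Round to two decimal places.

Rebased(2020) = 99.4 / 107.3 × 100 = 92.6375

92.64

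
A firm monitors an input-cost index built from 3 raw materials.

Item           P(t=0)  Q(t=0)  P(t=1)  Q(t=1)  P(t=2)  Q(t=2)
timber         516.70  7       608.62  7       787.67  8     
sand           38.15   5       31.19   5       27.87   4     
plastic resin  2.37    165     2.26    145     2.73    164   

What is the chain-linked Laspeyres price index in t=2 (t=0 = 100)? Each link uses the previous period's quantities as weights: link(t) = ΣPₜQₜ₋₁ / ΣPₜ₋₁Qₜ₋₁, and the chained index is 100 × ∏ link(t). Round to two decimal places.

Link t=0→t=1:
ΣP(t=1)Q(t=0) = 608.62×7 + 31.19×5 + 2.26×165 = 4260.34 + 155.95 + 372.9 = 4789.19
ΣP(t=0)Q(t=0) = 516.70×7 + 38.15×5 + 2.37×165 = 3616.9 + 190.75 + 391.05 = 4198.7
link = 4789.19/4198.7 = 1.140636
Link t=1→t=2:
ΣP(t=2)Q(t=1) = 787.67×7 + 27.87×5 + 2.73×145 = 5513.69 + 139.35 + 395.85 = 6048.89
ΣP(t=1)Q(t=1) = 608.62×7 + 31.19×5 + 2.26×145 = 4260.34 + 155.95 + 327.7 = 4743.99
link = 6048.89/4743.99 = 1.275064
Chained index = 100 × 1.140636 × 1.275064 = 145.4384

145.44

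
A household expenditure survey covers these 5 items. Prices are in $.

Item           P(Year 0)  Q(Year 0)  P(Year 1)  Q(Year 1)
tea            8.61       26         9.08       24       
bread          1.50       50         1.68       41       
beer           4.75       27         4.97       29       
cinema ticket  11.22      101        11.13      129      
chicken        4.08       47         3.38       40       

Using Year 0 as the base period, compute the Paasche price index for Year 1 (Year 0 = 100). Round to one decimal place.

Paasche price index uses current-period quantities as weights.
ΣP(Year 1)·Q(Year 1) = 9.08×24 + 1.68×41 + 4.97×29 + 11.13×129 + 3.38×40 = 217.92 + 68.88 + 144.13 + 1435.77 + 135.2 = 2001.9
ΣP(Year 0)·Q(Year 1) = 8.61×24 + 1.50×41 + 4.75×29 + 11.22×129 + 4.08×40 = 206.64 + 61.5 + 137.75 + 1447.38 + 163.2 = 2016.47
Index = 2001.9 / 2016.47 × 100 = 99.2775

99.3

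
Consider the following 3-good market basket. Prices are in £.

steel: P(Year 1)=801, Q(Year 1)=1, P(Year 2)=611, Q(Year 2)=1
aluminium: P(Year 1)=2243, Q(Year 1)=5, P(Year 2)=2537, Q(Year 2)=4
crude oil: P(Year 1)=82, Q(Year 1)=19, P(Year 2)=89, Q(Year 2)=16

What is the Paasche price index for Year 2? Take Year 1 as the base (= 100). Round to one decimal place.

109.9

Paasche price index uses current-period quantities as weights.
ΣP(Year 2)·Q(Year 2) = 611×1 + 2537×4 + 89×16 = 611 + 10148 + 1424 = 12183
ΣP(Year 1)·Q(Year 2) = 801×1 + 2243×4 + 82×16 = 801 + 8972 + 1312 = 11085
Index = 12183 / 11085 × 100 = 109.9053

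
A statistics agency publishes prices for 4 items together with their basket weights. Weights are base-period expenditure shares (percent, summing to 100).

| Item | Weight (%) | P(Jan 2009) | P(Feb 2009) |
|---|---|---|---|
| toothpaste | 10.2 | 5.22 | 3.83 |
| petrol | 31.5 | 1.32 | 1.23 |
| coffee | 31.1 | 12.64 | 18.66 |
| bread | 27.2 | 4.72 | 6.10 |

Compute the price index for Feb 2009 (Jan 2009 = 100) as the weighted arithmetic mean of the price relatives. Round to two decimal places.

117.90

toothpaste: 10.2 × (3.83/5.22) = 10.2 × 0.733716 = 7.4839
petrol: 31.5 × (1.23/1.32) = 31.5 × 0.931818 = 29.3523
coffee: 31.1 × (18.66/12.64) = 31.1 × 1.476266 = 45.9119
bread: 27.2 × (6.10/4.72) = 27.2 × 1.292373 = 35.1525
Index = Σ wᵢ·(p₁ᵢ/p₀ᵢ) = 7.4839 + 29.3523 + 45.9119 + 35.1525 = 117.9006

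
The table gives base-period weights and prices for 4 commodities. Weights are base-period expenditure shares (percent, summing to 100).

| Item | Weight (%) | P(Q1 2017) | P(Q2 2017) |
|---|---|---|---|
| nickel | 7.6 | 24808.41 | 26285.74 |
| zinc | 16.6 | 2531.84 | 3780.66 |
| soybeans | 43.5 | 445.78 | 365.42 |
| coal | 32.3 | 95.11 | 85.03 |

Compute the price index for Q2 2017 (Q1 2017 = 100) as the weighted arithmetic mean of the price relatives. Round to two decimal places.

nickel: 7.6 × (26285.74/24808.41) = 7.6 × 1.059550 = 8.0526
zinc: 16.6 × (3780.66/2531.84) = 16.6 × 1.493246 = 24.7879
soybeans: 43.5 × (365.42/445.78) = 43.5 × 0.819732 = 35.6583
coal: 32.3 × (85.03/95.11) = 32.3 × 0.894017 = 28.8768
Index = Σ wᵢ·(p₁ᵢ/p₀ᵢ) = 8.0526 + 24.7879 + 35.6583 + 28.8768 = 97.3756

97.38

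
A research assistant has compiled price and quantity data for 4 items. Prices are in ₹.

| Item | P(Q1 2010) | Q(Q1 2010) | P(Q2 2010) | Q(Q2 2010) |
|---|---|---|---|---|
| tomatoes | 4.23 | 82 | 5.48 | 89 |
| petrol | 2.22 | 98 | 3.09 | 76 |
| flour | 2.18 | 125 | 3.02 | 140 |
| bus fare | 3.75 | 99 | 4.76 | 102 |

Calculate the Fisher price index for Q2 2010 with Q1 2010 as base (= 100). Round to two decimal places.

132.39

Laspeyres component (base-period weights):
ΣP(Q2 2010)Q(Q1 2010) = 5.48×82 + 3.09×98 + 3.02×125 + 4.76×99 = 449.36 + 302.82 + 377.5 + 471.24 = 1600.92
ΣP(Q1 2010)Q(Q1 2010) = 4.23×82 + 2.22×98 + 2.18×125 + 3.75×99 = 346.86 + 217.56 + 272.5 + 371.25 = 1208.17
L = 1600.92 / 1208.17 × 100 = 132.5078
Paasche component (current-period weights):
ΣP(Q2 2010)Q(Q2 2010) = 5.48×89 + 3.09×76 + 3.02×140 + 4.76×102 = 487.72 + 234.84 + 422.8 + 485.52 = 1630.88
ΣP(Q1 2010)Q(Q2 2010) = 4.23×89 + 2.22×76 + 2.18×140 + 3.75×102 = 376.47 + 168.72 + 305.2 + 382.5 = 1232.89
P = 1630.88 / 1232.89 × 100 = 132.2811
Fisher = √(L × P) = √(132.5078 × 132.2811) = 132.3944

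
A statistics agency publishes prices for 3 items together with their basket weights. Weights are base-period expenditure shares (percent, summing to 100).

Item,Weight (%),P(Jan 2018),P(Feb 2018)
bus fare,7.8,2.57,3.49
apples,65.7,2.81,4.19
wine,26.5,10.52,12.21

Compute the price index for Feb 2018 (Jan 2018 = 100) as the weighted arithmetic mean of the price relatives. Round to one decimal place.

139.3

bus fare: 7.8 × (3.49/2.57) = 7.8 × 1.357977 = 10.5922
apples: 65.7 × (4.19/2.81) = 65.7 × 1.491103 = 97.9655
wine: 26.5 × (12.21/10.52) = 26.5 × 1.160646 = 30.7571
Index = Σ wᵢ·(p₁ᵢ/p₀ᵢ) = 10.5922 + 97.9655 + 30.7571 = 139.3148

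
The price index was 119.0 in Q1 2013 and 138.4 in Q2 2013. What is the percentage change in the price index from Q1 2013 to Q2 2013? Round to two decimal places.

Change = (138.4 − 119.0) / 119.0 × 100
       = 19.4 / 119.0 × 100 = 16.3025%

16.30%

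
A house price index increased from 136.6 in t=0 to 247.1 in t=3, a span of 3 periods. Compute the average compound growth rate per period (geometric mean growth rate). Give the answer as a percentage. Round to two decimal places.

21.84%

Growth factor = (247.1/136.6)^(1/3) = (1.808931)^(1/3) = 1.218449
Growth rate = 1.218449 − 1 = 0.218449 = 21.8449%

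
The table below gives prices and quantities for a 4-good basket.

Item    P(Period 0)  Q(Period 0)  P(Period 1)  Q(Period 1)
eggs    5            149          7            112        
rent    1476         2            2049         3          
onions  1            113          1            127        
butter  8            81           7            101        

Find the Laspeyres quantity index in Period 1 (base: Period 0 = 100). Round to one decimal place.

132.9

Laspeyres quantity index uses base-period prices as weights.
ΣP(Period 0)·Q(Period 1) = 5×112 + 1476×3 + 1×127 + 8×101 = 560 + 4428 + 127 + 808 = 5923
ΣP(Period 0)·Q(Period 0) = 5×149 + 1476×2 + 1×113 + 8×81 = 745 + 2952 + 113 + 648 = 4458
Index = 5923 / 4458 × 100 = 132.8623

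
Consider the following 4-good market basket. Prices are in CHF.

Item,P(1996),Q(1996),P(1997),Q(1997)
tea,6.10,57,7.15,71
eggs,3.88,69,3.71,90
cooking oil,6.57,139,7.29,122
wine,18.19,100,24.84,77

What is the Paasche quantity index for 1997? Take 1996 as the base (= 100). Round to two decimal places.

Paasche quantity index uses current-period prices as weights.
ΣP(1997)·Q(1997) = 7.15×71 + 3.71×90 + 7.29×122 + 24.84×77 = 507.65 + 333.9 + 889.38 + 1912.68 = 3643.61
ΣP(1997)·Q(1996) = 7.15×57 + 3.71×69 + 7.29×139 + 24.84×100 = 407.55 + 255.99 + 1013.31 + 2484 = 4160.85
Index = 3643.61 / 4160.85 × 100 = 87.5689

87.57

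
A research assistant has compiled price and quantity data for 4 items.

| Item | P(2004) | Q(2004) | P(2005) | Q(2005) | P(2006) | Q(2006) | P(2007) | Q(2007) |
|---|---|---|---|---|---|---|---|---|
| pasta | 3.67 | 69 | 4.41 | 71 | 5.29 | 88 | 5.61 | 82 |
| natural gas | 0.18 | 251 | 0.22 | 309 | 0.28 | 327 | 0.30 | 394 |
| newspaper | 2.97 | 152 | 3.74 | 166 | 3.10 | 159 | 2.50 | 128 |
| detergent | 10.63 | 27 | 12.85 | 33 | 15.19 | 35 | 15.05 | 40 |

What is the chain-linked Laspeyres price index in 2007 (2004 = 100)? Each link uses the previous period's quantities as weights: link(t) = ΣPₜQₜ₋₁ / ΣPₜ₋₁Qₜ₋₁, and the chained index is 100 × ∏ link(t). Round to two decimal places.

Link 2004→2005:
ΣP(2005)Q(2004) = 4.41×69 + 0.22×251 + 3.74×152 + 12.85×27 = 304.29 + 55.22 + 568.48 + 346.95 = 1274.94
ΣP(2004)Q(2004) = 3.67×69 + 0.18×251 + 2.97×152 + 10.63×27 = 253.23 + 45.18 + 451.44 + 287.01 = 1036.86
link = 1274.94/1036.86 = 1.229616
Link 2005→2006:
ΣP(2006)Q(2005) = 5.29×71 + 0.28×309 + 3.10×166 + 15.19×33 = 375.59 + 86.52 + 514.6 + 501.27 = 1477.98
ΣP(2005)Q(2005) = 4.41×71 + 0.22×309 + 3.74×166 + 12.85×33 = 313.11 + 67.98 + 620.84 + 424.05 = 1425.98
link = 1477.98/1425.98 = 1.036466
Link 2006→2007:
ΣP(2007)Q(2006) = 5.61×88 + 0.30×327 + 2.50×159 + 15.05×35 = 493.68 + 98.1 + 397.5 + 526.75 = 1516.03
ΣP(2006)Q(2006) = 5.29×88 + 0.28×327 + 3.10×159 + 15.19×35 = 465.52 + 91.56 + 492.9 + 531.65 = 1581.63
link = 1516.03/1581.63 = 0.958524
Chained index = 100 × 1.229616 × 1.036466 × 0.958524 = 122.1596

122.16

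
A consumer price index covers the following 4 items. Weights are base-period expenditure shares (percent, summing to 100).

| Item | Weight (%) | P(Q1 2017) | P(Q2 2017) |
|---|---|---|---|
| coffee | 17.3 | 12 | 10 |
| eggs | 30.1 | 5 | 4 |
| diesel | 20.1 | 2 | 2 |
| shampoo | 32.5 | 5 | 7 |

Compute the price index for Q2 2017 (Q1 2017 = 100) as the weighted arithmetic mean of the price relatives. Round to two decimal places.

coffee: 17.3 × (10/12) = 17.3 × 0.833333 = 14.4167
eggs: 30.1 × (4/5) = 30.1 × 0.800000 = 24.0800
diesel: 20.1 × (2/2) = 20.1 × 1.000000 = 20.1000
shampoo: 32.5 × (7/5) = 32.5 × 1.400000 = 45.5000
Index = Σ wᵢ·(p₁ᵢ/p₀ᵢ) = 14.4167 + 24.0800 + 20.1000 + 45.5000 = 104.0967

104.10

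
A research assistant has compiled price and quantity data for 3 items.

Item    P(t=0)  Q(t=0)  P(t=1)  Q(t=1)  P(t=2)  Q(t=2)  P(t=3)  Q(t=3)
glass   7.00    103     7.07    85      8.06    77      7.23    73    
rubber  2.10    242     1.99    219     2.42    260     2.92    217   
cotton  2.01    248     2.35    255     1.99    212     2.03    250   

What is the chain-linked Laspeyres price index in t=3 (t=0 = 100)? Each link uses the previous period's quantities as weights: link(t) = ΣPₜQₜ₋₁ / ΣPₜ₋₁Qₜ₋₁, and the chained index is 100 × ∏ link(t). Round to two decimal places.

114.12

Link t=0→t=1:
ΣP(t=1)Q(t=0) = 7.07×103 + 1.99×242 + 2.35×248 = 728.21 + 481.58 + 582.8 = 1792.59
ΣP(t=0)Q(t=0) = 7.00×103 + 2.10×242 + 2.01×248 = 721 + 508.2 + 498.48 = 1727.68
link = 1792.59/1727.68 = 1.037571
Link t=1→t=2:
ΣP(t=2)Q(t=1) = 8.06×85 + 2.42×219 + 1.99×255 = 685.1 + 529.98 + 507.45 = 1722.53
ΣP(t=1)Q(t=1) = 7.07×85 + 1.99×219 + 2.35×255 = 600.95 + 435.81 + 599.25 = 1636.01
link = 1722.53/1636.01 = 1.052885
Link t=2→t=3:
ΣP(t=3)Q(t=2) = 7.23×77 + 2.92×260 + 2.03×212 = 556.71 + 759.2 + 430.36 = 1746.27
ΣP(t=2)Q(t=2) = 8.06×77 + 2.42×260 + 1.99×212 = 620.62 + 629.2 + 421.88 = 1671.7
link = 1746.27/1671.7 = 1.044607
Chained index = 100 × 1.037571 × 1.052885 × 1.044607 = 114.1173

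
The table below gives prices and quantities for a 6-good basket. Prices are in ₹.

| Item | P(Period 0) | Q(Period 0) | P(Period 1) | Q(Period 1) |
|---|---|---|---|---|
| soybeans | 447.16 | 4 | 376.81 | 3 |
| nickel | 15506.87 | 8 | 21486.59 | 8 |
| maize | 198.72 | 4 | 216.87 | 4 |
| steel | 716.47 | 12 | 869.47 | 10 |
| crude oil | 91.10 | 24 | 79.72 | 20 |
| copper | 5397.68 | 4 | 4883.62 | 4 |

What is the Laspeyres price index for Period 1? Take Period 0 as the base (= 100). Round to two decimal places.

Laspeyres price index uses base-period quantities as weights.
ΣP(Period 1)·Q(Period 0) = 376.81×4 + 21486.59×8 + 216.87×4 + 869.47×12 + 79.72×24 + 4883.62×4 = 1507.24 + 171892.72 + 867.48 + 10433.64 + 1913.28 + 19534.48 = 206148.84
ΣP(Period 0)·Q(Period 0) = 447.16×4 + 15506.87×8 + 198.72×4 + 716.47×12 + 91.10×24 + 5397.68×4 = 1788.64 + 124054.96 + 794.88 + 8597.64 + 2186.4 + 21590.72 = 159013.24
Index = 206148.84 / 159013.24 × 100 = 129.6426

129.64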